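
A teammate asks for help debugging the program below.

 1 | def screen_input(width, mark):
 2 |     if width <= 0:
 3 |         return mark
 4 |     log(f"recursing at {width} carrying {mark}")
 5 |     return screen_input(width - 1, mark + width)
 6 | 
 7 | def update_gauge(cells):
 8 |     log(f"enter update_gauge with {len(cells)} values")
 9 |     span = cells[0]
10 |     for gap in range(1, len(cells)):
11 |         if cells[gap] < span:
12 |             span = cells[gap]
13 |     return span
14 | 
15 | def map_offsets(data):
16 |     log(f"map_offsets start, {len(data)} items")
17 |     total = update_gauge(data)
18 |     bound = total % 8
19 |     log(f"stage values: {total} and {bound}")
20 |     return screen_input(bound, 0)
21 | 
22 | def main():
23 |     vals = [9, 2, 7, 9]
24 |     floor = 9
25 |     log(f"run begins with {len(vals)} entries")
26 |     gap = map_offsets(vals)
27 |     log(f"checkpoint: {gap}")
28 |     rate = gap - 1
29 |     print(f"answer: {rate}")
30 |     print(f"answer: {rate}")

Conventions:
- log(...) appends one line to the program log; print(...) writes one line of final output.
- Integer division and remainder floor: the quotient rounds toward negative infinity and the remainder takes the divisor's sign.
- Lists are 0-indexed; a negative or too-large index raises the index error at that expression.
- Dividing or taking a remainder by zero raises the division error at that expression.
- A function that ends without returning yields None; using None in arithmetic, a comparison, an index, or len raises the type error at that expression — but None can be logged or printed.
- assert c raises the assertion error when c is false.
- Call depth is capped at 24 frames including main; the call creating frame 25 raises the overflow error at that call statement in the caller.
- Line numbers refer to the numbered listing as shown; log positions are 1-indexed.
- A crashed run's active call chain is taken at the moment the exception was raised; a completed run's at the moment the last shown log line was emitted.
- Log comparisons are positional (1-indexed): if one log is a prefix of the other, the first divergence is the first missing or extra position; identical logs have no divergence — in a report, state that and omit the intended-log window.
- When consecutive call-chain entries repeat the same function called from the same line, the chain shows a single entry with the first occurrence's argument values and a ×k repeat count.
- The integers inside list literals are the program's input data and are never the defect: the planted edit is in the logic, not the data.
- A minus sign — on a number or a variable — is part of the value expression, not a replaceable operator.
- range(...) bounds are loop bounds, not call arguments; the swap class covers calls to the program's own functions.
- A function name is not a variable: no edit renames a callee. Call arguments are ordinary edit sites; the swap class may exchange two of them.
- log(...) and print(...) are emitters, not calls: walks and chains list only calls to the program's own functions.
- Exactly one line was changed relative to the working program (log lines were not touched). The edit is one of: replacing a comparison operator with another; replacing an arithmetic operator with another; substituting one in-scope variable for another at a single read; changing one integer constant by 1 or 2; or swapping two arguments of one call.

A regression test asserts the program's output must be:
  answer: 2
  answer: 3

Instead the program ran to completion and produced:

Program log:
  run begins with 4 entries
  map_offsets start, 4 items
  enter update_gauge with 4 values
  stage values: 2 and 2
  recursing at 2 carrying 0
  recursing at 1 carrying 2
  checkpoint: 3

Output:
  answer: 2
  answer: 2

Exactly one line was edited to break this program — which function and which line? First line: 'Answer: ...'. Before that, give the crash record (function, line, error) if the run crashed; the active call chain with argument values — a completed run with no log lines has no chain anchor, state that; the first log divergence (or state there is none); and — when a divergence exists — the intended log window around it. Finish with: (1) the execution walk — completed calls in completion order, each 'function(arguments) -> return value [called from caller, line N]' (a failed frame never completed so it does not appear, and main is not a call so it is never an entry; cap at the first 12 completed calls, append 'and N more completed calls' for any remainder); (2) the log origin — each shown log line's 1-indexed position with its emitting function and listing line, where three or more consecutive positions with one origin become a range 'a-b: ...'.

Answer: the defect is in main at line 30.
Key fact: Nothing in the log betrays the bug — only the output does.
Call chain: main.
First divergence: there is none — every log position agrees.
Execution walk:
  update_gauge([9, 2, 7, 9]) -> 2  [called from map_offsets, line 17]
  screen_input(0, 3) -> 3  [called from screen_input, line 5]
  screen_input(1, 2) -> 3  [called from screen_input, line 5]
  screen_input(2, 0) -> 3  [called from map_offsets, line 20]
  map_offsets([9, 2, 7, 9]) -> 3  [called from main, line 26]
Log line origins:
  1: emitted by main (line 25)
  2: emitted by map_offsets (line 16)
  3: emitted by update_gauge (line 8)
  4: emitted by map_offsets (line 19)
  5: emitted by screen_input (line 4)
  6: emitted by screen_input (line 4)
  7: emitted by main (line 27)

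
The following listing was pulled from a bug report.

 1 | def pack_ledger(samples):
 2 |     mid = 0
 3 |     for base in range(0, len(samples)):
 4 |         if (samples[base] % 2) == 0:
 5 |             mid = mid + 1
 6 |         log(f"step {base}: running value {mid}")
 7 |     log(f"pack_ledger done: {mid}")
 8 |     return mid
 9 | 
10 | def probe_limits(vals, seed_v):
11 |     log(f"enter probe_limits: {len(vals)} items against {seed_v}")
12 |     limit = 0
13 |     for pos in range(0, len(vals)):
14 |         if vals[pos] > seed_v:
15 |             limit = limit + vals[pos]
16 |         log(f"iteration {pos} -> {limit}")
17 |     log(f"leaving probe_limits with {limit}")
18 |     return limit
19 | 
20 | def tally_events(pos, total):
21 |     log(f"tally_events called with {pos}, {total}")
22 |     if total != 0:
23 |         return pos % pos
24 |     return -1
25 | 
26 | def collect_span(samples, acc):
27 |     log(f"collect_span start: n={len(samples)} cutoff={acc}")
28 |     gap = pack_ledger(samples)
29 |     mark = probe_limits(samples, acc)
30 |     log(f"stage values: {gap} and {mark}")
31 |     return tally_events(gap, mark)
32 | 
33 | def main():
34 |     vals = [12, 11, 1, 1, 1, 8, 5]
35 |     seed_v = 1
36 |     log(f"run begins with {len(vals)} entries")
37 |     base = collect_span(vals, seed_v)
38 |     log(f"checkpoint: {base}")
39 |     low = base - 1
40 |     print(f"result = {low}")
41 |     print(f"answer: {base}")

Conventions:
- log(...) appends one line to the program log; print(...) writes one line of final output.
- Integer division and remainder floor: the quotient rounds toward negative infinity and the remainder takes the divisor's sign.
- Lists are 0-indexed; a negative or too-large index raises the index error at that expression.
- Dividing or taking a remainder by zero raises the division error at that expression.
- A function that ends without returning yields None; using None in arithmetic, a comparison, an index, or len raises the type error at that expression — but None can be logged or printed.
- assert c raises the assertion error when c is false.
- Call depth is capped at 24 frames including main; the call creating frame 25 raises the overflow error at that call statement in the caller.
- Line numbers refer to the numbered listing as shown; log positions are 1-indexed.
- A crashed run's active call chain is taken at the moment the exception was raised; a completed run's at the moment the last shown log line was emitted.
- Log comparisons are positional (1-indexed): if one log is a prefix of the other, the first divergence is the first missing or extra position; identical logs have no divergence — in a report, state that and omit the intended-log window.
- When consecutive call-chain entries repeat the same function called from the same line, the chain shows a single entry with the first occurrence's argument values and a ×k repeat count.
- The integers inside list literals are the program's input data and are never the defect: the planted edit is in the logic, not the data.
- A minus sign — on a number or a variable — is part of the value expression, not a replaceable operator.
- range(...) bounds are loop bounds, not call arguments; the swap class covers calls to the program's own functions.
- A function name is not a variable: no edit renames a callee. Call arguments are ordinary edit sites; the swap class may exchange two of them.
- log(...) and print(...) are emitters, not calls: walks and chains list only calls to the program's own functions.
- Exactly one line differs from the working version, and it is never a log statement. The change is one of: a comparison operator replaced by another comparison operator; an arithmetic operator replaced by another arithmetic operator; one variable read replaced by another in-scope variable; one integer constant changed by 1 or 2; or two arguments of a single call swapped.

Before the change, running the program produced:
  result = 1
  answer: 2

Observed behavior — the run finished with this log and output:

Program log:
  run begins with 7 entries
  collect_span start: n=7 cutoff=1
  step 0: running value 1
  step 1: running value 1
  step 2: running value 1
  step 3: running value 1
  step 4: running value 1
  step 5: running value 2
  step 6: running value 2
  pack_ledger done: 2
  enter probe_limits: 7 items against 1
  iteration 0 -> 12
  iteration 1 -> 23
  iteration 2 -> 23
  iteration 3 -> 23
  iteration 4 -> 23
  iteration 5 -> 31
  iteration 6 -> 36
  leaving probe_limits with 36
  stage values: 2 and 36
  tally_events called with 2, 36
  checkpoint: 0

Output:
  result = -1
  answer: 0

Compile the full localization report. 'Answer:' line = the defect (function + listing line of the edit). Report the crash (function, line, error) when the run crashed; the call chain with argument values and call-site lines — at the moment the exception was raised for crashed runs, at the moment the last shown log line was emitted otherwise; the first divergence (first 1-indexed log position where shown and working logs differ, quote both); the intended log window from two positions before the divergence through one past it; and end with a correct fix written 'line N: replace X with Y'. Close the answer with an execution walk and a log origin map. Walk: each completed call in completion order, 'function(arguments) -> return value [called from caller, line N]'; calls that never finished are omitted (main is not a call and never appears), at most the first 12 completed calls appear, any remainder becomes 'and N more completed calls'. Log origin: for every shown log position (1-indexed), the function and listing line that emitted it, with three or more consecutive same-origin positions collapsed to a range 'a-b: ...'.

Answer: the defect is in tally_events at line 23.
The tell: Position 22 is the first bad log line: 'checkpoint: 0' should read 'checkpoint: 2'.
Call chain: main.
First divergence: at position 22 the run shows 'checkpoint: 0' where the working version logs 'checkpoint: 2'.
Intended log window:
  20: stage values: 2 and 36
  21: tally_events called with 2, 36
  22: checkpoint: 2
Execution walk:
  pack_ledger([12, 11, 1, 1, 1, 8, 5]) -> 2  [called from collect_span, line 28]
  probe_limits([12, 11, 1, 1, 1, 8, 5], 1) -> 36  [called from collect_span, line 29]
  tally_events(2, 36) -> 0  [called from collect_span, line 31]
  collect_span([12, 11, 1, 1, 1, 8, 5], 1) -> 0  [called from main, line 37]
Origin of each log line:
  1: emitted by main (line 36)
  2: emitted by collect_span (line 27)
  3-9: emitted by pack_ledger (line 6)
  10: emitted by pack_ledger (line 7)
  11: emitted by probe_limits (line 11)
  12-18: emitted by probe_limits (line 16)
  19: emitted by probe_limits (line 17)
  20: emitted by collect_span (line 30)
  21: emitted by tally_events (line 21)
  22: emitted by main (line 38)
A correct fix: line 23: replace `pos % pos` with `pos % total`.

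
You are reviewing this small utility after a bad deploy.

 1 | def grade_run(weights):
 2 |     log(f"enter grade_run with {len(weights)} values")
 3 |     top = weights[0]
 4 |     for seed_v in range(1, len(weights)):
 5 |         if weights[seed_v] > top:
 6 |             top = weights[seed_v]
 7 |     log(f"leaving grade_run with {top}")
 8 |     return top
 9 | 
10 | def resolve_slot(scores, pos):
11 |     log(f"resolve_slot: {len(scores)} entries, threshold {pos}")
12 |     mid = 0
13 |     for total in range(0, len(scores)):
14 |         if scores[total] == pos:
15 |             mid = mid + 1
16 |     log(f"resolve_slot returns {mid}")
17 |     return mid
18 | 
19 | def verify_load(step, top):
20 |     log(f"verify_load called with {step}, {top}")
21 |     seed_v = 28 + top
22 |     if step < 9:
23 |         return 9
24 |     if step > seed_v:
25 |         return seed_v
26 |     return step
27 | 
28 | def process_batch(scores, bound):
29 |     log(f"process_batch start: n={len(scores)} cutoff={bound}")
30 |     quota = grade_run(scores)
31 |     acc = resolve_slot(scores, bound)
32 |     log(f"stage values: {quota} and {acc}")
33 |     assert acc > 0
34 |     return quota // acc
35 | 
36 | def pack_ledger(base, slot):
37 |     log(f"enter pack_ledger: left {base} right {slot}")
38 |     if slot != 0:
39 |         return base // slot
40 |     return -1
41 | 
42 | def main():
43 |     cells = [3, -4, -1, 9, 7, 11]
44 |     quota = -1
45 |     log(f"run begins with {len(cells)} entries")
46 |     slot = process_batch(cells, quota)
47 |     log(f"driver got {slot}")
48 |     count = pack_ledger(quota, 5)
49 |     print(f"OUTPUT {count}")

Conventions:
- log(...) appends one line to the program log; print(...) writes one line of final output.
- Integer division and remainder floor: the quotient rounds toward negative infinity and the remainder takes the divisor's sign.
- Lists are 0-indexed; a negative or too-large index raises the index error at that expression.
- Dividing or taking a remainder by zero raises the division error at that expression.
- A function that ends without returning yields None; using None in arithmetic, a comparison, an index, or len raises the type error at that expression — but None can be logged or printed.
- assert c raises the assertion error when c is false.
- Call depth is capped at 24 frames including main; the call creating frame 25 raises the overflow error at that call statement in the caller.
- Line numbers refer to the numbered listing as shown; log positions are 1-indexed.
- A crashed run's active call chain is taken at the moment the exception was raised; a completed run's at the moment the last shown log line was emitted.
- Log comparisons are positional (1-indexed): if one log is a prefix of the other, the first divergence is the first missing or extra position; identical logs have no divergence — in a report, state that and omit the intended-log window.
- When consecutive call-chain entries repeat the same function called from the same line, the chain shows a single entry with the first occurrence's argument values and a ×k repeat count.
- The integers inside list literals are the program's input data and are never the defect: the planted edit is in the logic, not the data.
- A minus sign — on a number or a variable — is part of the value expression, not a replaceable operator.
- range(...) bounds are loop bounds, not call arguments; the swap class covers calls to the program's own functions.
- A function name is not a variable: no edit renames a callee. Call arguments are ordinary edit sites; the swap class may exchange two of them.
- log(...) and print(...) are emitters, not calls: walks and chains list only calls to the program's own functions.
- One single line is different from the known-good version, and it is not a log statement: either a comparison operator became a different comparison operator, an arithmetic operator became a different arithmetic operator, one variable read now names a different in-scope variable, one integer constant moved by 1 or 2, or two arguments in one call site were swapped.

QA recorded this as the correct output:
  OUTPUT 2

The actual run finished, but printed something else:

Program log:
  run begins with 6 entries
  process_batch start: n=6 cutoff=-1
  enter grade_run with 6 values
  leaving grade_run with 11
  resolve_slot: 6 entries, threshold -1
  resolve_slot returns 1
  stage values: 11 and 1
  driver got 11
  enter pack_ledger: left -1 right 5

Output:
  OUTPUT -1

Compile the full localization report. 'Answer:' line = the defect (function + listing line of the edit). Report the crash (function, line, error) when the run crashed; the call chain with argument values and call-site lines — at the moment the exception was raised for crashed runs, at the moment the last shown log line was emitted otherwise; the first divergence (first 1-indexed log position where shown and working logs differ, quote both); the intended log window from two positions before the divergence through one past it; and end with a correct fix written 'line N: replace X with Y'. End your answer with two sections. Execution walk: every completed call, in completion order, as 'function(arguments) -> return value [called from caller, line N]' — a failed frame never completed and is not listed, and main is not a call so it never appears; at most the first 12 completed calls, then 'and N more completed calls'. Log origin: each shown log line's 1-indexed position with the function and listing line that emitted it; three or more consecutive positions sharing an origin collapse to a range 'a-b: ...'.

Answer: the defect is in main at line 48.
Key observation: The log first diverges at position 9: the faulty run prints 'enter pack_ledger: left -1 right 5' where the working version prints 'enter pack_ledger: left 11 right 5'.
Call chain: main -> pack_ledger(-1, 5) (called at line 48).
First divergence: position 9 — the shown line 'enter pack_ledger: left -1 right 5' should read 'enter pack_ledger: left 11 right 5'.
Intended log window:
  7: stage values: 11 and 1
  8: driver got 11
  9: enter pack_ledger: left 11 right 5
Execution walk:
  grade_run([3, -4, -1, 9, 7, 11]) -> 11  [called from process_batch, line 30]
  resolve_slot([3, -4, -1, 9, 7, 11], -1) -> 1  [called from process_batch, line 31]
  process_batch([3, -4, -1, 9, 7, 11], -1) -> 11  [called from main, line 46]
  pack_ledger(-1, 5) -> -1  [called from main, line 48]
Log origins:
  1: from main, line 45
  2: from process_batch, line 29
  3: from grade_run, line 2
  4: from grade_run, line 7
  5: from resolve_slot, line 11
  6: from resolve_slot, line 16
  7: from process_batch, line 32
  8: from main, line 47
  9: from pack_ledger, line 37
A correct fix: line 48: replace `quota` with `slot`.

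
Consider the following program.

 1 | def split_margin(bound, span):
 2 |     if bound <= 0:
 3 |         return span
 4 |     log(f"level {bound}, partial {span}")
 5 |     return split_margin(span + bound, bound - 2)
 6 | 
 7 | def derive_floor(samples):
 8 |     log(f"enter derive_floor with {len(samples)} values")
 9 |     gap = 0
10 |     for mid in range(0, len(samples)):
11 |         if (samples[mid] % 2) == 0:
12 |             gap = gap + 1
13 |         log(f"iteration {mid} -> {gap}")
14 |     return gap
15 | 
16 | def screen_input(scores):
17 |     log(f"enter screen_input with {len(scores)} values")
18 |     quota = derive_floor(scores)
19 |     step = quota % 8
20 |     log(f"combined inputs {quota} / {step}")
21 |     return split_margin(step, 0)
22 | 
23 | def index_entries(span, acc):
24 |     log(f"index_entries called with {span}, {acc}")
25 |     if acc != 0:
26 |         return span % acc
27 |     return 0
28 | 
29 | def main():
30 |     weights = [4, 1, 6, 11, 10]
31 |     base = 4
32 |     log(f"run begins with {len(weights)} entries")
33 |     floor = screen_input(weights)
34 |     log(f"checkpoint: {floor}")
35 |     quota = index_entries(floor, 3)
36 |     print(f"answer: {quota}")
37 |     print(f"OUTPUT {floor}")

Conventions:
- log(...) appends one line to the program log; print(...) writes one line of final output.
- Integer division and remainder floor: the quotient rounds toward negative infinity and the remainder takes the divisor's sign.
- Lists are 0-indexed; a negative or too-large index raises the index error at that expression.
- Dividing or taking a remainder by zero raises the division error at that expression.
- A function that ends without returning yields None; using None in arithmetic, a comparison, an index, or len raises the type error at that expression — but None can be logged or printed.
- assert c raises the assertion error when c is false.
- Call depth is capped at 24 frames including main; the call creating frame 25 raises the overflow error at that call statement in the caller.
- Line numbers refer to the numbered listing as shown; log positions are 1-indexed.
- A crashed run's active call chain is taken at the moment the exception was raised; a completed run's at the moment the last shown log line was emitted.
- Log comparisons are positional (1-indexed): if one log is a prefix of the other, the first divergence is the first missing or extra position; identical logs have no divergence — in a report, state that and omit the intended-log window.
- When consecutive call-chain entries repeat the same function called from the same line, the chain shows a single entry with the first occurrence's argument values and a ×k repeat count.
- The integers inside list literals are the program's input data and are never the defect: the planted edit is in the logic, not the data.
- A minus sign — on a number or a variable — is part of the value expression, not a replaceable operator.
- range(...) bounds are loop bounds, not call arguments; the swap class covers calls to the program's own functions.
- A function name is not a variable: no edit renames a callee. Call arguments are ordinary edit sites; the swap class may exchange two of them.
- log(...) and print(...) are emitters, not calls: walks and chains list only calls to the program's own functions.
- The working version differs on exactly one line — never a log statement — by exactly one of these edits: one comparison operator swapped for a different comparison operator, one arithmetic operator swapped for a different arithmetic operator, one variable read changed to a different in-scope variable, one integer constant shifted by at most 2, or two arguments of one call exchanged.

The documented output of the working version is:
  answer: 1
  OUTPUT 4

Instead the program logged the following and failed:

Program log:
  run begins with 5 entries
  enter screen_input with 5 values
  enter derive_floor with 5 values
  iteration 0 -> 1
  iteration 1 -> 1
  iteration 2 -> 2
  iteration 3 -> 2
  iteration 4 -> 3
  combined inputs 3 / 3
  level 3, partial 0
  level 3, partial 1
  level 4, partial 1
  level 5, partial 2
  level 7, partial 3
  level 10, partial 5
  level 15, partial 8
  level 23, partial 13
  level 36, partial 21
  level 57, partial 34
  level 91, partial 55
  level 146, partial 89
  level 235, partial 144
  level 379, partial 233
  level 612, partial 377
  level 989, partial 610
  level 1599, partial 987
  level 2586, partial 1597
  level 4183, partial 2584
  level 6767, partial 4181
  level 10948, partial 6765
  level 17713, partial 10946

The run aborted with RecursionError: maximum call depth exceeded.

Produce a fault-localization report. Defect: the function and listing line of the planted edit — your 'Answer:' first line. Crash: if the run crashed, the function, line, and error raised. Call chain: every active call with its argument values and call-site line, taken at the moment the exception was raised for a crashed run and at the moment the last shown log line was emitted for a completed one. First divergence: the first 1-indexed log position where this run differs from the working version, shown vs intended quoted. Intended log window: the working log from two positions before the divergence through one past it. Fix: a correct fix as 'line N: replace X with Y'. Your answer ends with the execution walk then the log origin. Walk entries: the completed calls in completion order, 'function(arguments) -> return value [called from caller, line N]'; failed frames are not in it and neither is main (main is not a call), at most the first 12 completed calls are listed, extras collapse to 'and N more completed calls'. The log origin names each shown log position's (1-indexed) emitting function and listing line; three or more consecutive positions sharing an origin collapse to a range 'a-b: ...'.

Answer: the defect is in split_margin at line 5.
Key fact: At log position 11 the runs split — shown 'level 3, partial 1', but the working version logs 'level 1, partial 3'.
Crash: split_margin, line 5, RecursionError.
Call chain: main -> screen_input([4, 1, 6, 11, 10]) (called at line 33) -> split_margin(3, 0) (called at line 21) -> split_margin(3, 1) (called at line 5) ×21.
First divergence: at position 11 the run shows 'level 3, partial 1' where the working version logs 'level 1, partial 3'.
Intended log window:
  9: combined inputs 3 / 3
  10: level 3, partial 0
  11: level 1, partial 3
  12: checkpoint: 4
Execution walk:
  derive_floor([4, 1, 6, 11, 10]) -> 3  [called from screen_input, line 18]
Log origins:
  1 — main, line 32
  2 — screen_input, line 17
  3 — derive_floor, line 8
  4-8 — derive_floor, line 13
  9 — screen_input, line 20
  10-31 — split_margin, line 4
A correct fix: line 5: replace `split_margin(span + bound, bound - 2)` with `split_margin(bound - 2, span + bound)`.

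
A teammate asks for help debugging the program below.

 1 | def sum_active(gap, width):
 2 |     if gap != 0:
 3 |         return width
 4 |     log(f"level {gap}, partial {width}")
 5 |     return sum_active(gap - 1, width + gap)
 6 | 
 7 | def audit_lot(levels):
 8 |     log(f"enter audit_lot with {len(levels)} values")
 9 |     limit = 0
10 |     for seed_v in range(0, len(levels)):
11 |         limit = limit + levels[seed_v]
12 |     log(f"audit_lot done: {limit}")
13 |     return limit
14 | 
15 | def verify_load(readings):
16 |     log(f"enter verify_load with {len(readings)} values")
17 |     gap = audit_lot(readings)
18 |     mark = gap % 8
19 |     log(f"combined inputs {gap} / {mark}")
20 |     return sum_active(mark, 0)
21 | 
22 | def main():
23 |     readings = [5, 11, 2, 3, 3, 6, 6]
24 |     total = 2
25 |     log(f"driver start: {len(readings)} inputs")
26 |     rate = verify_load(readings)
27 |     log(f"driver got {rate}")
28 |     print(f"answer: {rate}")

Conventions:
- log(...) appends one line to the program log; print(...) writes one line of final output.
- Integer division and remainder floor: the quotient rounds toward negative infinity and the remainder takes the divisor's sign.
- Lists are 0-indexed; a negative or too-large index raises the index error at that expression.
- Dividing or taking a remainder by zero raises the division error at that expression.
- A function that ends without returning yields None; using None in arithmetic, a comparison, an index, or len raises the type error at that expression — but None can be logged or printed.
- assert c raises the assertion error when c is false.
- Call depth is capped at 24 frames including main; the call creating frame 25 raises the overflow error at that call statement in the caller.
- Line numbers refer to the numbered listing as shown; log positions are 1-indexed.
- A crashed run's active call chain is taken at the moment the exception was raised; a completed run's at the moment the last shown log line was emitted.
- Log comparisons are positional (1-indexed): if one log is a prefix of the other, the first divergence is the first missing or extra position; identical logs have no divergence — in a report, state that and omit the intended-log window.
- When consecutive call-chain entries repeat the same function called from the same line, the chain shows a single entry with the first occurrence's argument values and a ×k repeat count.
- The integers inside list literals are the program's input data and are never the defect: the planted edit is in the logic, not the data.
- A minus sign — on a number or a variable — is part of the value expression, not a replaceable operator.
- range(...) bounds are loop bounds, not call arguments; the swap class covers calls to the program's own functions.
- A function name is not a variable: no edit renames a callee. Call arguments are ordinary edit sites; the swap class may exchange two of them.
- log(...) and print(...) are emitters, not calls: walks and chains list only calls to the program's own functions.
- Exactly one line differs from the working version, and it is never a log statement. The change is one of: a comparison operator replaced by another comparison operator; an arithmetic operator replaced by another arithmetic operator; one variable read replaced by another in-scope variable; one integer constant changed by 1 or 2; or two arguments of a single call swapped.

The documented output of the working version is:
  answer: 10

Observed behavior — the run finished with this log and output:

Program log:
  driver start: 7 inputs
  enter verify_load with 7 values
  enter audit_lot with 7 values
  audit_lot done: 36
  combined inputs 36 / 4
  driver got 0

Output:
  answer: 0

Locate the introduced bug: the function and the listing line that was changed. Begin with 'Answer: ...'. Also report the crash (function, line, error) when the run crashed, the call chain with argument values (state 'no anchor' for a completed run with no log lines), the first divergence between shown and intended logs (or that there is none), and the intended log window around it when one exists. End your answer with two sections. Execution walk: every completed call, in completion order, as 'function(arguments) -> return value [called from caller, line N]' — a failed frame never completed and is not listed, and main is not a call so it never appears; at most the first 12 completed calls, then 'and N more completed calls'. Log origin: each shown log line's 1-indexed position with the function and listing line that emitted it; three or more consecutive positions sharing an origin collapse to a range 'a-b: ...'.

Answer: the defect is in sum_active at line 2.
Key observation: At log position 6 the runs split — shown 'driver got 0', but the working version logs 'level 4, partial 0'.
Call chain: main.
First divergence: at position 6 the run shows 'driver got 0' where the working version logs 'level 4, partial 0'.
Intended log window:
  4: audit_lot done: 36
  5: combined inputs 36 / 4
  6: level 4, partial 0
  7: level 3, partial 4
Execution walk:
  audit_lot([5, 11, 2, 3, 3, 6, 6]) -> 36  [called from verify_load, line 17]
  sum_active(4, 0) -> 0  [called from verify_load, line 20]
  verify_load([5, 11, 2, 3, 3, 6, 6]) -> 0  [called from main, line 26]
Origin of each log line:
  1: emitted by main (line 25)
  2: emitted by verify_load (line 16)
  3: emitted by audit_lot (line 8)
  4: emitted by audit_lot (line 12)
  5: emitted by verify_load (line 19)
  6: emitted by main (line 27)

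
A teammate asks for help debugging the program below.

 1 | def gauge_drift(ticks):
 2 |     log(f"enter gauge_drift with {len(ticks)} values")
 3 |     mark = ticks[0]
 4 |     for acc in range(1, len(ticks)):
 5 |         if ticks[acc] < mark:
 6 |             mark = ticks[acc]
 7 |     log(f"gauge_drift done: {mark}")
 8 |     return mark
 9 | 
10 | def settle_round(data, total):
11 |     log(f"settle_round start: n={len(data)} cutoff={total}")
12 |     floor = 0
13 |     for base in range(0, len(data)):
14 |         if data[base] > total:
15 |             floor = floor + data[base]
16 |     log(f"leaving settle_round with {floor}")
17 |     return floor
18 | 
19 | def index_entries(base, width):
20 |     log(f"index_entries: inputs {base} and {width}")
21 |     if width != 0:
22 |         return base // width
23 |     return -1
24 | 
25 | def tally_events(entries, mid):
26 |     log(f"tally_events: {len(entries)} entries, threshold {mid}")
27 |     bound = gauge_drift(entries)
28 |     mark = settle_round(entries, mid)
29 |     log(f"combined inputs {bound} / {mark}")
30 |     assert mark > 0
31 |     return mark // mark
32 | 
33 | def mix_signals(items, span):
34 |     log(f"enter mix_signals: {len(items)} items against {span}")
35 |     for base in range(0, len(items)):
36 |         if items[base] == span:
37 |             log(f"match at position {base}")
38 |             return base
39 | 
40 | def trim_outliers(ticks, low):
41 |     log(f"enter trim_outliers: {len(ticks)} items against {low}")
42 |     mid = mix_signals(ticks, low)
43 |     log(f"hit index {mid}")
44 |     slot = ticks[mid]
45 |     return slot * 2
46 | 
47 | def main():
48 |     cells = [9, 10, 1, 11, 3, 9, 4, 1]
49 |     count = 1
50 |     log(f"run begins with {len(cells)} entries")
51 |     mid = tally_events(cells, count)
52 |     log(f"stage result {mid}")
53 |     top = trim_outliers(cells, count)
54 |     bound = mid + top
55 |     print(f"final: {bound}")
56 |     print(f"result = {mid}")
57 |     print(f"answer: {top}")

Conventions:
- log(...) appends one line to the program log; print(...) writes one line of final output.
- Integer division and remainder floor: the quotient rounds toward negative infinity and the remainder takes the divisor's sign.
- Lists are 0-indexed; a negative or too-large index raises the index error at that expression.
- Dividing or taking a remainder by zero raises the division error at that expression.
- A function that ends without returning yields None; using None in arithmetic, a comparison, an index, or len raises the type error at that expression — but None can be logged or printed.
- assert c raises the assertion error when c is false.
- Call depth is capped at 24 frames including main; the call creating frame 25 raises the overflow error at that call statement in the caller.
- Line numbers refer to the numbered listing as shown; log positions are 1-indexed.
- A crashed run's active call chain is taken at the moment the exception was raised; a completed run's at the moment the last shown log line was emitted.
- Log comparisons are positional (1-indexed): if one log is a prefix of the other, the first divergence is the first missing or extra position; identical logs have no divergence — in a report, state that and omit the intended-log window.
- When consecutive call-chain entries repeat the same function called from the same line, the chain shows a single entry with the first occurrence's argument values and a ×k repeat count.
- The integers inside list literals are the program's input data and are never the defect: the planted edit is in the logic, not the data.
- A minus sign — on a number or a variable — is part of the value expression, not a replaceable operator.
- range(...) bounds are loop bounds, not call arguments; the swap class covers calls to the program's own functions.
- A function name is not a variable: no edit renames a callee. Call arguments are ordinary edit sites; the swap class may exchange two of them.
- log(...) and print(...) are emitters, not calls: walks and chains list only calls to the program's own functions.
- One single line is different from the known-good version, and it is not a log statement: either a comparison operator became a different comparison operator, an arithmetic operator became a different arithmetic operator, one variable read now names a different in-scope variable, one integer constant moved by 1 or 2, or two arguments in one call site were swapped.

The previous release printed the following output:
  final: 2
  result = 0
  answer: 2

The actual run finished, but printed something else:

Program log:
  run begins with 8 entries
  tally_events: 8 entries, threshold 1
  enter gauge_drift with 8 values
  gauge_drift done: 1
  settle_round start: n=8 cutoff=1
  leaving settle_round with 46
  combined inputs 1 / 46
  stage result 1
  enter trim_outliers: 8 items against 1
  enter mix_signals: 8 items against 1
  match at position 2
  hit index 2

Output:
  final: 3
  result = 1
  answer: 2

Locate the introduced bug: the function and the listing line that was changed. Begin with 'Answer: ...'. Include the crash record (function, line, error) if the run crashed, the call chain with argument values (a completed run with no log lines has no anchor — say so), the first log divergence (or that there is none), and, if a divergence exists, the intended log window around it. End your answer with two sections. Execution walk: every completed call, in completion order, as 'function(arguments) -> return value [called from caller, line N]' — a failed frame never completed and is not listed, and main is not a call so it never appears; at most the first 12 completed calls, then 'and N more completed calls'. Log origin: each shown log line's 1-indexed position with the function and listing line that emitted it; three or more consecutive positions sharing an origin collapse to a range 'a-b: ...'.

Answer: the defect is in tally_events at line 31.
The tell: Log line 8 is where behavior first shows: 'stage result 1' appears instead of 'stage result 0'.
Call chain: main -> trim_outliers([9, 10, 1, 11, 3, 9, 4, 1], 1) (called at line 53).
First divergence: position 8 — the shown line 'stage result 1' should read 'stage result 0'.
Intended log window:
  6: leaving settle_round with 46
  7: combined inputs 1 / 46
  8: stage result 0
  9: enter trim_outliers: 8 items against 1
Execution walk:
  gauge_drift([9, 10, 1, 11, 3, 9, 4, 1]) -> 1  [called from tally_events, line 27]
  settle_round([9, 10, 1, 11, 3, 9, 4, 1], 1) -> 46  [called from tally_events, line 28]
  tally_events([9, 10, 1, 11, 3, 9, 4, 1], 1) -> 1  [called from main, line 51]
  mix_signals([9, 10, 1, 11, 3, 9, 4, 1], 1) -> 2  [called from trim_outliers, line 42]
  trim_outliers([9, 10, 1, 11, 3, 9, 4, 1], 1) -> 2  [called from main, line 53]
Origin of each log line:
  1 — main, line 50
  2 — tally_events, line 26
  3 — gauge_drift, line 2
  4 — gauge_drift, line 7
  5 — settle_round, line 11
  6 — settle_round, line 16
  7 — tally_events, line 29
  8 — main, line 52
  9 — trim_outliers, line 41
  10 — mix_signals, line 34
  11 — mix_signals, line 37
  12 — trim_outliers, line 43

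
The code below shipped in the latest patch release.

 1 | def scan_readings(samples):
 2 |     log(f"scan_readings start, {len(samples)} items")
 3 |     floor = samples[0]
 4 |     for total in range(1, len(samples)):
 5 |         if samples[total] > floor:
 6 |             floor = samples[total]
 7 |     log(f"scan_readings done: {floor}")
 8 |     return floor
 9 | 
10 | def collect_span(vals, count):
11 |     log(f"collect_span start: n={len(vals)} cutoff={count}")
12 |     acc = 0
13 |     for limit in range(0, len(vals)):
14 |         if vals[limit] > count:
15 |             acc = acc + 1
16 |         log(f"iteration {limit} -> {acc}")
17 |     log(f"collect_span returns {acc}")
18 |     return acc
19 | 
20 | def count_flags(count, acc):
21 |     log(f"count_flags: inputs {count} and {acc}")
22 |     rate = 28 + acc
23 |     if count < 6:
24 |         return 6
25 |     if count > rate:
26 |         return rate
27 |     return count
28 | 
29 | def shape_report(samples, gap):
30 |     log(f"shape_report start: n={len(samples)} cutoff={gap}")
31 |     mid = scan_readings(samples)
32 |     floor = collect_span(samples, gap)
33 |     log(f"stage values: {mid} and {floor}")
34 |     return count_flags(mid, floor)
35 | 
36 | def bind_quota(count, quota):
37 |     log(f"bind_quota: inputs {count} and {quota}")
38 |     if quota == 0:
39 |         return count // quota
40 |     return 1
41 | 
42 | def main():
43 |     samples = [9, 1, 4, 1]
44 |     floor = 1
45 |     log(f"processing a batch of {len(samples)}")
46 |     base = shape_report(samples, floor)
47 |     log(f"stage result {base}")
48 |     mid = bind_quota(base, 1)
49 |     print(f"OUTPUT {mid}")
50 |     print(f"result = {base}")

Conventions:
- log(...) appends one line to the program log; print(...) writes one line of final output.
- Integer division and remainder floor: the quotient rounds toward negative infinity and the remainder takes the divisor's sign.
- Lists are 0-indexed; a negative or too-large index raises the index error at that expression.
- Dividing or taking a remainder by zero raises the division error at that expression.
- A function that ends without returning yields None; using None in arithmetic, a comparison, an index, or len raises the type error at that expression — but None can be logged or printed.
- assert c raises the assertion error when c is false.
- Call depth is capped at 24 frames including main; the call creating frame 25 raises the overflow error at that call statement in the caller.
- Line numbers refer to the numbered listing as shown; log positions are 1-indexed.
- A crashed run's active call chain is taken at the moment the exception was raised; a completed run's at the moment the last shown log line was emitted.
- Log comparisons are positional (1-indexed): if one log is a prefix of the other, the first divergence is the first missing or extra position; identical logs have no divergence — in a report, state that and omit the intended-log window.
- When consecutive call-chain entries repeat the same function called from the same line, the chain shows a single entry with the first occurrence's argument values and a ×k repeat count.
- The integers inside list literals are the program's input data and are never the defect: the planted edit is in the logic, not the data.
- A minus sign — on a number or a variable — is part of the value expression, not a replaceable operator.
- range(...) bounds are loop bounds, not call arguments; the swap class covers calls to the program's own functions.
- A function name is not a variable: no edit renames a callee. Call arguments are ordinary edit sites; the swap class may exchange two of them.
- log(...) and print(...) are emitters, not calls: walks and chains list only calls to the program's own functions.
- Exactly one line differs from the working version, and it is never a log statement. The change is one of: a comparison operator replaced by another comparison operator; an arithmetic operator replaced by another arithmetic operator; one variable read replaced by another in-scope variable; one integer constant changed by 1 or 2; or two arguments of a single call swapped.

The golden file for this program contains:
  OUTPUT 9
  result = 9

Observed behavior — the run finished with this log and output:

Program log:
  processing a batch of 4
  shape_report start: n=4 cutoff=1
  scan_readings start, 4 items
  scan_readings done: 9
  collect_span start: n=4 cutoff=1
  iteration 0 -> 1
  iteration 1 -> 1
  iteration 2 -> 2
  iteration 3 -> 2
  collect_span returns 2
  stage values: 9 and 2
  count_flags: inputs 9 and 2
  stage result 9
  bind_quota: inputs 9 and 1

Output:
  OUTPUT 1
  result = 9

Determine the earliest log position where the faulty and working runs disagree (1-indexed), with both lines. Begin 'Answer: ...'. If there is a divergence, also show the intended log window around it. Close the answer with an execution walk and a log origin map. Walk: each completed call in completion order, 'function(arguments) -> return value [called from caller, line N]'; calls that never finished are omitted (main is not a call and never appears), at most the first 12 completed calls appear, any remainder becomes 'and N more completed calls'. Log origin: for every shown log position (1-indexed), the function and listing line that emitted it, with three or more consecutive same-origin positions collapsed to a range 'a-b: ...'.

Answer: there is none — every log position agrees.
Execution walk:
  scan_readings([9, 1, 4, 1]) -> 9  [called from shape_report, line 31]
  collect_span([9, 1, 4, 1], 1) -> 2  [called from shape_report, line 32]
  count_flags(9, 2) -> 9  [called from shape_report, line 34]
  shape_report([9, 1, 4, 1], 1) -> 9  [called from main, line 46]
  bind_quota(9, 1) -> 1  [called from main, line 48]
Origin of each log line:
  1: emitted by main (line 45)
  2: emitted by shape_report (line 30)
  3: emitted by scan_readings (line 2)
  4: emitted by scan_readings (line 7)
  5: emitted by collect_span (line 11)
  6-9: emitted by collect_span (line 16)
  10: emitted by collect_span (line 17)
  11: emitted by shape_report (line 33)
  12: emitted by count_flags (line 21)
  13: emitted by main (line 47)
  14: emitted by bind_quota (line 37)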